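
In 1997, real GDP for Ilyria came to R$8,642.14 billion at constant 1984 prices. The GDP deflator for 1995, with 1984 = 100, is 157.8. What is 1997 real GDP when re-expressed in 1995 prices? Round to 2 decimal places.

Real GDP in 1995 prices = Real GDP in 1984 prices × (P_1995/P_1984) = 8642.14 × 1.578 = 13637.30.

R$13,637.30 billion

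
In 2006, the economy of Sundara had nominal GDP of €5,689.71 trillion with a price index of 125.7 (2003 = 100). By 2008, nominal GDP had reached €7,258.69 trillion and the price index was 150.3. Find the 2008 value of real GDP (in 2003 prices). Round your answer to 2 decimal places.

Real GDP = Nominal / (price index/100) = 7258.69 / 1.503 = 4829.47.

€4,829.47 trillion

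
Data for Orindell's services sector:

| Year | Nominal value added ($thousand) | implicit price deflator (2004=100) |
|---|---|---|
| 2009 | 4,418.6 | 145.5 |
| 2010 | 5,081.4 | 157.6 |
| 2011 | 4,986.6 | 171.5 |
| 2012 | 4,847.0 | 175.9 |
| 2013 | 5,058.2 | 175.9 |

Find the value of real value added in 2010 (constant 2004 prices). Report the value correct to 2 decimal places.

$3,224.24 thousand

Real value added 2010 = 5081.4 / 1.576 = 3224.24.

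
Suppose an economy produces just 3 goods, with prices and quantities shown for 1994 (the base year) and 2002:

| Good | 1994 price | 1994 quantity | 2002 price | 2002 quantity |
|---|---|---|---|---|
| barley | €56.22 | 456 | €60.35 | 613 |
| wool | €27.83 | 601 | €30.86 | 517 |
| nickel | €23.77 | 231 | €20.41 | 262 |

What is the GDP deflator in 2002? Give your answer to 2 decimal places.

105.84

Nominal GDP 2002 = 60.35·613 + 30.86·517 + 20.41·262 = 58296.59.
Real GDP 2002 (at 1994 prices) = 56.22·613 + 27.83·517 + 23.77·262 = 55078.71.
Deflator = Nominal/Real × 100 = 58296.59/55078.71 × 100 = 105.842.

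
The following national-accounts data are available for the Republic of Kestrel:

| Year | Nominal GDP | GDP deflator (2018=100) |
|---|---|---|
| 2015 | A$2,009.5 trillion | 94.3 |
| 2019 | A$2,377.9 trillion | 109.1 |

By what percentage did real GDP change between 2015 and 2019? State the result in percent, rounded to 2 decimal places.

2.28%

Deflate each year: 2015 → 2009.5/0.943 = 2130.97; 2019 → 2377.9/1.091 = 2179.56.
So real GDP changed by 2179.56/2130.97 − 1 = 0.0228, i.e. 2.28%.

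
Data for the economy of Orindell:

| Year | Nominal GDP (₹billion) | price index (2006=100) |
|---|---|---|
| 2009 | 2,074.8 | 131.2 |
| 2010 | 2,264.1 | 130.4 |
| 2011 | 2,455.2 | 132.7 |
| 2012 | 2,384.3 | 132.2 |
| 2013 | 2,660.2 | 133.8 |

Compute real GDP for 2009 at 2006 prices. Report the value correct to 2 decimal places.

Real GDP 2009 = 2074.8 / 1.312 = 1581.40.

₹1,581.40 billion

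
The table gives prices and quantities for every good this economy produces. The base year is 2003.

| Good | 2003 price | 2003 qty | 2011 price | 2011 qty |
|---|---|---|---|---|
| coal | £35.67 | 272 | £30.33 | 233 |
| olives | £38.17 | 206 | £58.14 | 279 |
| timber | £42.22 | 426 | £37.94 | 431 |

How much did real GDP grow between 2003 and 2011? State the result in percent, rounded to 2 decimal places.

4.52%

Real GDP 2003 = Nominal GDP 2003 = 35.67·272 + 38.17·206 + 42.22·426 = 35550.98.
Real GDP 2011 (at 2003 prices) = 35.67·233 + 38.17·279 + 42.22·431 = 37157.36.
Real growth = 37157.36/35550.98 − 1 = 0.0452.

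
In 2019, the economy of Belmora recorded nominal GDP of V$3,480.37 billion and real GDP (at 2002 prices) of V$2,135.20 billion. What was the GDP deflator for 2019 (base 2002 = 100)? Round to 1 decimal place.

GDP deflator = (Nominal / Real) × 100 = 3480.37 / 2135.20 × 100 = 163.00.

163.0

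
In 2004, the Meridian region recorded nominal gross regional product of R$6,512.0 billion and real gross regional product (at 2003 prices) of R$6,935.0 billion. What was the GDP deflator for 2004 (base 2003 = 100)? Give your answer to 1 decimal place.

93.9

GDP deflator = (Nominal / Real) × 100 = 6512.0 / 6935.0 × 100 = 93.90.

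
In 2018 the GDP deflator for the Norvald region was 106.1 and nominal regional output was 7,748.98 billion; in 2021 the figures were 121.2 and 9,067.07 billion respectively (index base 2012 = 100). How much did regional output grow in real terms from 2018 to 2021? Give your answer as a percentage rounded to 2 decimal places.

Deflate each year: 2018 → 7748.98/1.061 = 7303.47; 2021 → 9067.07/1.212 = 7481.08.
So real regional output changed by 7481.08/7303.47 − 1 = 0.0243, i.e. 2.43%.

2.43%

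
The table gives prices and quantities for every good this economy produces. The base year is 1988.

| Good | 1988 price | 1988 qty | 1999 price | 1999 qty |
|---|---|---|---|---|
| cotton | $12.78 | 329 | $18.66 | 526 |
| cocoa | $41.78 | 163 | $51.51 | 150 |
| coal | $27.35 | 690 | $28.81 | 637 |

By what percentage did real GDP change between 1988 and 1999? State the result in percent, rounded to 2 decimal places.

Real GDP 1988 = Nominal GDP 1988 = 12.78·329 + 41.78·163 + 27.35·690 = 29886.26.
Real GDP 1999 (at 1988 prices) = 12.78·526 + 41.78·150 + 27.35·637 = 30411.23.
Real growth = 30411.23/29886.26 − 1 = 0.0176.

1.76%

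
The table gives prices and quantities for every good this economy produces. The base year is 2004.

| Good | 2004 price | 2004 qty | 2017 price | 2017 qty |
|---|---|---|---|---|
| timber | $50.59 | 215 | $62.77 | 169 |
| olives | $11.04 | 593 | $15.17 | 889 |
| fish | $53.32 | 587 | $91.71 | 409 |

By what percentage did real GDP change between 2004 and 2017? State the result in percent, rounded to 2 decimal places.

-17.55%

Real GDP 2004 = Nominal GDP 2004 = 50.59·215 + 11.04·593 + 53.32·587 = 48722.41.
Real GDP 2017 (at 2004 prices) = 50.59·169 + 11.04·889 + 53.32·409 = 40172.15.
Real growth = 40172.15/48722.41 − 1 = -0.1755.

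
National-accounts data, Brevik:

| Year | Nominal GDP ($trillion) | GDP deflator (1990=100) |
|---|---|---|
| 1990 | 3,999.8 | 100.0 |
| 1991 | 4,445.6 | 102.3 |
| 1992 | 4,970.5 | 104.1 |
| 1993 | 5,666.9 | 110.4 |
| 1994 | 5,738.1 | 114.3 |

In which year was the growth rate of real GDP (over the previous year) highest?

1992

1991: real = 4445.6/1.023 = 4345.65; growth vs 1990 (3999.80) = 8.65%.
1992: real = 4970.5/1.041 = 4774.74; growth vs 1991 (4345.65) = 9.87%.
1993: real = 5666.9/1.104 = 5133.06; growth vs 1992 (4774.74) = 7.50%.
1994: real = 5738.1/1.143 = 5020.21; growth vs 1993 (5133.06) = -2.20%.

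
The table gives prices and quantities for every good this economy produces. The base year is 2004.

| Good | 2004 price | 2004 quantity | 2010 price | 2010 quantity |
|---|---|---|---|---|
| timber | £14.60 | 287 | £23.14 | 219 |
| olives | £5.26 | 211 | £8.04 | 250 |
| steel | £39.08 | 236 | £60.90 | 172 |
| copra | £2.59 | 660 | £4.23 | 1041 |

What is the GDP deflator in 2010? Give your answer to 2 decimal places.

Nominal GDP 2010 = 23.14·219 + 8.04·250 + 60.90·172 + 4.23·1041 = 21955.89.
Real GDP 2010 (at 2004 prices) = 14.60·219 + 5.26·250 + 39.08·172 + 2.59·1041 = 13930.35.
Deflator = Nominal/Real × 100 = 21955.89/13930.35 × 100 = 157.612.

157.61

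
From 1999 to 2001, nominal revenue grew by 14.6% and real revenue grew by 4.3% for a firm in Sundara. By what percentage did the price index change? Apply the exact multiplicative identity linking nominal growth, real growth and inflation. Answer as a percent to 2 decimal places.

(1 + g_nom) = (1 + g_real)(1 + π), so π = 1.1460 / 1.0430 − 1 = 0.09875.

9.88%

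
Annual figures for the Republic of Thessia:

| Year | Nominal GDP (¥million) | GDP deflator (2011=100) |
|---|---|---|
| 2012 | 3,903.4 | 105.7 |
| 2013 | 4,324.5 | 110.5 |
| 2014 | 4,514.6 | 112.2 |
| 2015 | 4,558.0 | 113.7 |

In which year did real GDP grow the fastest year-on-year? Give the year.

2013

2013: real = 4324.5/1.105 = 3913.57; growth vs 2012 (3692.90) = 5.98%.
2014: real = 4514.6/1.122 = 4023.71; growth vs 2013 (3913.57) = 2.81%.
2015: real = 4558.0/1.137 = 4008.80; growth vs 2014 (4023.71) = -0.37%.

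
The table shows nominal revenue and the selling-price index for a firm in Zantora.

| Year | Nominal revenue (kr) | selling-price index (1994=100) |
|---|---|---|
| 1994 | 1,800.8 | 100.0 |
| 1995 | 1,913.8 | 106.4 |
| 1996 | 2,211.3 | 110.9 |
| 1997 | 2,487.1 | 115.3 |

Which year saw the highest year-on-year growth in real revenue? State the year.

1996

1995: real = 1913.8/1.064 = 1798.68; growth vs 1994 (1800.80) = -0.12%.
1996: real = 2211.3/1.109 = 1993.96; growth vs 1995 (1798.68) = 10.86%.
1997: real = 2487.1/1.153 = 2157.07; growth vs 1996 (1993.96) = 8.18%.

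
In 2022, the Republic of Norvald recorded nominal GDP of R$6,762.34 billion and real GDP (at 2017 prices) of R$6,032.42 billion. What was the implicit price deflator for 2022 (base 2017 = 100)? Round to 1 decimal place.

implicit price deflator = (Nominal / Real) × 100 = 6762.34 / 6032.42 × 100 = 112.10.

112.1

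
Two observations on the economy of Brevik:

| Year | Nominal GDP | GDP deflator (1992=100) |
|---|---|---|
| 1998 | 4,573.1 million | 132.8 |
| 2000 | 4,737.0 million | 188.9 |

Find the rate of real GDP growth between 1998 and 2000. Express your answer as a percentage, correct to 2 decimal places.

-27.18%

Real GDP 1998 = 4573.1 / 1.328 = 3443.60.
Real GDP 2000 = 4737.0 / 1.889 = 2507.68.
Real growth = 2507.68 / 3443.60 − 1 = -0.2718.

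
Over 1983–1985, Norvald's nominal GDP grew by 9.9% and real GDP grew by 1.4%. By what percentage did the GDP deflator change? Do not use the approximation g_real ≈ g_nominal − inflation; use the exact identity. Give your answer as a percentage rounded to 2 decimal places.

8.38%

(1 + g_nom) = (1 + g_real)(1 + π), so π = 1.0990 / 1.0140 − 1 = 0.08383.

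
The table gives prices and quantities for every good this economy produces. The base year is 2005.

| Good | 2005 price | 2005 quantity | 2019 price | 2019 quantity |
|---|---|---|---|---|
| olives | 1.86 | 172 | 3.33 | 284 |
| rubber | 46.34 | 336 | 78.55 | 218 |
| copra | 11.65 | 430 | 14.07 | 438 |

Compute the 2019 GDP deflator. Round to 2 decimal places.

154.02

Nominal GDP 2019 = 3.33·284 + 78.55·218 + 14.07·438 = 24232.28.
Real GDP 2019 (at 2005 prices) = 1.86·284 + 46.34·218 + 11.65·438 = 15733.06.
Deflator = Nominal/Real × 100 = 24232.28/15733.06 × 100 = 154.021.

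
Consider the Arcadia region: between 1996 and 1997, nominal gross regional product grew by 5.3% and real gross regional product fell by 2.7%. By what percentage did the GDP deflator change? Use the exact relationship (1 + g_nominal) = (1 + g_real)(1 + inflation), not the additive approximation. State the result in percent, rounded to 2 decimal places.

(1 + g_nom) = (1 + g_real)(1 + π), so π = 1.0530 / 0.9730 − 1 = 0.08222.

8.22%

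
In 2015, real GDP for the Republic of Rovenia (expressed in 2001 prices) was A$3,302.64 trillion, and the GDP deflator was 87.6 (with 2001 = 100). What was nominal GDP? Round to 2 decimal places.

Nominal GDP = Real × (GDP deflator/100) = 3302.64 × 0.876 = 2893.11.

A$2,893.11 trillion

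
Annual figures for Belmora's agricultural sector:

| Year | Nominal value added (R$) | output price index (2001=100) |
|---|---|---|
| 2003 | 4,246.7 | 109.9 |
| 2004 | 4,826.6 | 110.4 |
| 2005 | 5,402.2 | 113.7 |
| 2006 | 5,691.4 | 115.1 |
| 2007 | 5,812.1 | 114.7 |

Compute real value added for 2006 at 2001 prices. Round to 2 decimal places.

R$4,944.74

Real value added 2006 = 5691.4 / 1.151 = 4944.74.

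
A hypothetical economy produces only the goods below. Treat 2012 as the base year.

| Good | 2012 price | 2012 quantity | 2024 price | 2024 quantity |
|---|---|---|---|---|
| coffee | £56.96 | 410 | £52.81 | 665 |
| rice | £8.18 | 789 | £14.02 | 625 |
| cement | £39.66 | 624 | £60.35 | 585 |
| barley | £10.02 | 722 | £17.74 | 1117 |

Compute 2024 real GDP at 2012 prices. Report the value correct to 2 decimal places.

Real GDP 2024 = Σ (p_2012 × q_2024) = 56.96·665 + 8.18·625 + 39.66·585 + 10.02·1117 = 77384.34.

£77384.34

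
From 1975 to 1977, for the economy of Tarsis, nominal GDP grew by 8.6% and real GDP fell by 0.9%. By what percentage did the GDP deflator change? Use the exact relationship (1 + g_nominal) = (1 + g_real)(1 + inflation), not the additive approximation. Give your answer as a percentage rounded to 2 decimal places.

(1 + g_nom) = (1 + g_real)(1 + π), so π = 1.0860 / 0.9910 − 1 = 0.09586.

9.59%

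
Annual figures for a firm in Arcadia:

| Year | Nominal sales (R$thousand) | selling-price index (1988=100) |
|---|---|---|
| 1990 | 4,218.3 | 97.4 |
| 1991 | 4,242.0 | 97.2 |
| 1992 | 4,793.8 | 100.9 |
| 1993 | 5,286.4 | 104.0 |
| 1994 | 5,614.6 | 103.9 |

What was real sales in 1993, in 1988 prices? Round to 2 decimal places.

Real sales 1993 = 5286.4 / 1.040 = 5083.08.

R$5,083.08 thousand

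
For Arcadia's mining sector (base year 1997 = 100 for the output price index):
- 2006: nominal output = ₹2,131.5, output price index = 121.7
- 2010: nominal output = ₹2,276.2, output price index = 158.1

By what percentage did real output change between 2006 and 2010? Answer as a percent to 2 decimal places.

Real output 2006 = 2131.5 / 1.217 = 1751.44.
Real output 2010 = 2276.2 / 1.581 = 1439.72.
Real growth = 1439.72 / 1751.44 − 1 = -0.1780.

-17.80%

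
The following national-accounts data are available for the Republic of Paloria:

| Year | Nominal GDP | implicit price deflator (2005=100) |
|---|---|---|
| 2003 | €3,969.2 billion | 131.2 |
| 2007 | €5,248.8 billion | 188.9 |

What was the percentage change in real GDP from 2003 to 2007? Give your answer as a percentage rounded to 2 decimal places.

Deflate each year: 2003 → 3969.2/1.312 = 3025.30; 2007 → 5248.8/1.889 = 2778.61.
So real GDP changed by 2778.61/3025.30 − 1 = -0.0815, i.e. -8.15%.

-8.15%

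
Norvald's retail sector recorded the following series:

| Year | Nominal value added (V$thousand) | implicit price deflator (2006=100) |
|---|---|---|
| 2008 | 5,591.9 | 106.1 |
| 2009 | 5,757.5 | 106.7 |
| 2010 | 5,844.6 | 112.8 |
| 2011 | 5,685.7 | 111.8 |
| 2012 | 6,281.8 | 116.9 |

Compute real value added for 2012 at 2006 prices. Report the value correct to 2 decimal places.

V$5,373.65 thousand

Real value added 2012 = 6281.8 / 1.169 = 5373.65.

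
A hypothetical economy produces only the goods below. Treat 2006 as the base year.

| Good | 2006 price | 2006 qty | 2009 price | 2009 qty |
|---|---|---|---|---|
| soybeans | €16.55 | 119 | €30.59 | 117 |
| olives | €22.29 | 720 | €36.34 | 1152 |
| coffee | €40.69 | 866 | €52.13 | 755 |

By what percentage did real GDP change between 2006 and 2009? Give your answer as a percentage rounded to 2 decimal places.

Real GDP 2006 = Nominal GDP 2006 = 16.55·119 + 22.29·720 + 40.69·866 = 53255.79.
Real GDP 2009 (at 2006 prices) = 16.55·117 + 22.29·1152 + 40.69·755 = 58335.38.
Real growth = 58335.38/53255.79 − 1 = 0.0954.

9.54%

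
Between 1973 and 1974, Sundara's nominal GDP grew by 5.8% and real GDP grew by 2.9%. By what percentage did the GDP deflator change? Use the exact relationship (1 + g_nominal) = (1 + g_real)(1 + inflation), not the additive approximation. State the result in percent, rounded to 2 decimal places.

(1 + g_nom) = (1 + g_real)(1 + π), so π = 1.0580 / 1.0290 − 1 = 0.02818.

2.82%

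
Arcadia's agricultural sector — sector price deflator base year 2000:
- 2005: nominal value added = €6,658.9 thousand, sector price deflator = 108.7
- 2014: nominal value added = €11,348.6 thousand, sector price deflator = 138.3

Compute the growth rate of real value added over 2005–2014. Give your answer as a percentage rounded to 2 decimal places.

Deflate each year: 2005 → 6658.9/1.087 = 6125.94; 2014 → 11348.6/1.383 = 8205.78.
So real value added changed by 8205.78/6125.94 − 1 = 0.3395, i.e. 33.95%.

33.95%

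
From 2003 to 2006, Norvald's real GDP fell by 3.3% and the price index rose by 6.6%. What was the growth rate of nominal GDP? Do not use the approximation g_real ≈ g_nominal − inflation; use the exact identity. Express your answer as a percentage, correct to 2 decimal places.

(1 + g_nom) = (1 + g_real)(1 + π) = 0.9670 × 1.0660 = 1.03082.

3.08%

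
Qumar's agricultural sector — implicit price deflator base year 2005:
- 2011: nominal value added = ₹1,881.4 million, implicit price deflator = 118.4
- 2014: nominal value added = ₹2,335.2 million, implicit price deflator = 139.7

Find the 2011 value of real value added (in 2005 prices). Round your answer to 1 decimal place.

Real value added = Nominal / (implicit price deflator/100) = 1881.4 / 1.184 = 1589.02.

₹1,589.0 million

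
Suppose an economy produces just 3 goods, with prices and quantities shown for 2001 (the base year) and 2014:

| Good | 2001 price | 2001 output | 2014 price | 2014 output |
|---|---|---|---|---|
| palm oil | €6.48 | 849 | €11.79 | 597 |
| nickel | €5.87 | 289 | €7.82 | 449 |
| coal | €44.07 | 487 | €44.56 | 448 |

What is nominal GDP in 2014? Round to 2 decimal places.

Nominal GDP 2014 = Σ (p_2014 × q_2014) = 11.79·597 + 7.82·449 + 44.56·448 = 30512.69.

€30512.69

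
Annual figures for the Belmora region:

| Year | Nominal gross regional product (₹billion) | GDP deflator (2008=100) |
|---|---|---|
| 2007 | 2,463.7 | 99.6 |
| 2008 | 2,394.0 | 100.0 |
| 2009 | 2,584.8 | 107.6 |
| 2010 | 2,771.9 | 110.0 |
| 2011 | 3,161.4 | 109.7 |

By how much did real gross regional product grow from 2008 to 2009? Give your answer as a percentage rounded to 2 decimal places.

Real gross regional product 2008 = 2394.0/1.000 = 2394.00.
Real gross regional product 2009 = 2584.8/1.076 = 2402.23.
Change = 2402.23/2394.00 − 1 = 0.0034.

0.34%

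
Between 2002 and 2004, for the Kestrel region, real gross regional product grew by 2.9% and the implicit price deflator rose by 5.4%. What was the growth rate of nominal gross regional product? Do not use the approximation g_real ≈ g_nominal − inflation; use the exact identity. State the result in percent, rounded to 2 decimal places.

8.46%

(1 + g_nom) = (1 + g_real)(1 + π) = 1.0290 × 1.0540 = 1.08457.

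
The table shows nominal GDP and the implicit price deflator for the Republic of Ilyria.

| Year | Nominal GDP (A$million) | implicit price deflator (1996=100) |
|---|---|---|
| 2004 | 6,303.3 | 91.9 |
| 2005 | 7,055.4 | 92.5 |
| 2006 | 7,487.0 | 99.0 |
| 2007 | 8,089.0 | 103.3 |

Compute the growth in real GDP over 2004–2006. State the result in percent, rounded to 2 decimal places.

Real GDP 2004 = 6303.3/0.919 = 6858.87.
Real GDP 2006 = 7487.0/0.990 = 7562.63.
Change = 7562.63/6858.87 − 1 = 0.1026.

10.26%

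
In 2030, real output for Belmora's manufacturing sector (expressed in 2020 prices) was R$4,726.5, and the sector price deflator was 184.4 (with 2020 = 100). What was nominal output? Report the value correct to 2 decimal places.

Nominal output = Real × (sector price deflator/100) = 4726.5 × 1.844 = 8715.67.

R$8,715.67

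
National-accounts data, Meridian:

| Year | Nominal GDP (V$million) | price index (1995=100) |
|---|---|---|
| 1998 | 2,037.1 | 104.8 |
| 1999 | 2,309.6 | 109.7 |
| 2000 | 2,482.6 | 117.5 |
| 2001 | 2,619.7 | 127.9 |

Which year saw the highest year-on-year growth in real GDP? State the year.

1999

1999: real = 2309.6/1.097 = 2105.38; growth vs 1998 (1943.80) = 8.31%.
2000: real = 2482.6/1.175 = 2112.85; growth vs 1999 (2105.38) = 0.35%.
2001: real = 2619.7/1.279 = 2048.24; growth vs 2000 (2112.85) = -3.06%.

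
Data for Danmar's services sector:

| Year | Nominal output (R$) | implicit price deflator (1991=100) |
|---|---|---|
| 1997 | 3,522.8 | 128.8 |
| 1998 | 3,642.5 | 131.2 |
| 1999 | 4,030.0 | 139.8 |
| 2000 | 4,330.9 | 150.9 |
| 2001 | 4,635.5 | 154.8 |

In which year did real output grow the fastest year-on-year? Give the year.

1998: real = 3642.5/1.312 = 2776.30; growth vs 1997 (2735.09) = 1.51%.
1999: real = 4030.0/1.398 = 2882.69; growth vs 1998 (2776.30) = 3.83%.
2000: real = 4330.9/1.509 = 2870.05; growth vs 1999 (2882.69) = -0.44%.
2001: real = 4635.5/1.548 = 2994.51; growth vs 2000 (2870.05) = 4.34%.

2001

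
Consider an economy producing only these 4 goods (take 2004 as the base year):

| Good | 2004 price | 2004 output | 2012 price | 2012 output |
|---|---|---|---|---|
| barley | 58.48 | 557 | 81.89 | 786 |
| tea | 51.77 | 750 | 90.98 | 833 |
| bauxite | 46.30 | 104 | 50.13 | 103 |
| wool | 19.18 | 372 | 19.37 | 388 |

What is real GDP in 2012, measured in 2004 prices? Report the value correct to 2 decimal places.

Real GDP 2012 = Σ (p_2004 × q_2012) = 58.48·786 + 51.77·833 + 46.30·103 + 19.18·388 = 101300.43.

101300.43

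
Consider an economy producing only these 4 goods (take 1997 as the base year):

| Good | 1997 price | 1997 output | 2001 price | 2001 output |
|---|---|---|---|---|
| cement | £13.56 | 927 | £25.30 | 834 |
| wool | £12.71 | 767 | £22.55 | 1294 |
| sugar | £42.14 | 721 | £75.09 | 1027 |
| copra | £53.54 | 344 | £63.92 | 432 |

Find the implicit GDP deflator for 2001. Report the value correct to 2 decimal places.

Nominal GDP 2001 = 25.30·834 + 22.55·1294 + 75.09·1027 + 63.92·432 = 155010.77.
Real GDP 2001 (at 1997 prices) = 13.56·834 + 12.71·1294 + 42.14·1027 + 53.54·432 = 94162.84.
Deflator = Nominal/Real × 100 = 155010.77/94162.84 × 100 = 164.620.

164.62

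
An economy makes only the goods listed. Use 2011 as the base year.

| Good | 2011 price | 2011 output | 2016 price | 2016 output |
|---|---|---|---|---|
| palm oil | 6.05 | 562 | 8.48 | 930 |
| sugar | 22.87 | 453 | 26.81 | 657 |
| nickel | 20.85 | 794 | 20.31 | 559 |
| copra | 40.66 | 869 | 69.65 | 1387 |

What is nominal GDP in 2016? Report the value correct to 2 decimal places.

133458.41

Nominal GDP 2016 = Σ (p_2016 × q_2016) = 8.48·930 + 26.81·657 + 20.31·559 + 69.65·1387 = 133458.41.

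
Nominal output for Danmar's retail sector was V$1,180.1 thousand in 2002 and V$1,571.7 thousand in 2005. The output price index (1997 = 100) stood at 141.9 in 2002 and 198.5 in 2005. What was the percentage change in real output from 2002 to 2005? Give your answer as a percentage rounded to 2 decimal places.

Real output 2002 = 1180.1 / 1.419 = 831.64.
Real output 2005 = 1571.7 / 1.985 = 791.79.
Real growth = 791.79 / 831.64 − 1 = -0.0479.

-4.79%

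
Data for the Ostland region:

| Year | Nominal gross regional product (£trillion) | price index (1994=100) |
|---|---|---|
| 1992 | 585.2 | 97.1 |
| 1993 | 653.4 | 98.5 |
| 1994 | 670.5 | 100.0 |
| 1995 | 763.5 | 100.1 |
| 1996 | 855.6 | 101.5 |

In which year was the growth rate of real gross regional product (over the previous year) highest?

1993: real = 653.4/0.985 = 663.35; growth vs 1992 (602.68) = 10.07%.
1994: real = 670.5/1.000 = 670.50; growth vs 1993 (663.35) = 1.08%.
1995: real = 763.5/1.001 = 762.74; growth vs 1994 (670.50) = 13.76%.
1996: real = 855.6/1.015 = 842.96; growth vs 1995 (762.74) = 10.52%.

1995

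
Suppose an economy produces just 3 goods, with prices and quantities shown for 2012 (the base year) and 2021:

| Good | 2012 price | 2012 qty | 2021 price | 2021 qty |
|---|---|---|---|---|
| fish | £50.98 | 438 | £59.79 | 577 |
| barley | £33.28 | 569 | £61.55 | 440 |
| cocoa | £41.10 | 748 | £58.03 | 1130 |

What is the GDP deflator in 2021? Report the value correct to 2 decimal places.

Nominal GDP 2021 = 59.79·577 + 61.55·440 + 58.03·1130 = 127154.73.
Real GDP 2021 (at 2012 prices) = 50.98·577 + 33.28·440 + 41.10·1130 = 90501.66.
Deflator = Nominal/Real × 100 = 127154.73/90501.66 × 100 = 140.500.

140.50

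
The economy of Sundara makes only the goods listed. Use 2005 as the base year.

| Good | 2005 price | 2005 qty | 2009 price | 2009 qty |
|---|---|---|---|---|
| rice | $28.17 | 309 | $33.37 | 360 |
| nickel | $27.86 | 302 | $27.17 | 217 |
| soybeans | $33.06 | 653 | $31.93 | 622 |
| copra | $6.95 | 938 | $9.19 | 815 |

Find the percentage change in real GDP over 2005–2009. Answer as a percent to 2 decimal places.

Real GDP 2005 = Nominal GDP 2005 = 28.17·309 + 27.86·302 + 33.06·653 + 6.95·938 = 45225.53.
Real GDP 2009 (at 2005 prices) = 28.17·360 + 27.86·217 + 33.06·622 + 6.95·815 = 42414.39.
Real growth = 42414.39/45225.53 − 1 = -0.0622.

-6.22%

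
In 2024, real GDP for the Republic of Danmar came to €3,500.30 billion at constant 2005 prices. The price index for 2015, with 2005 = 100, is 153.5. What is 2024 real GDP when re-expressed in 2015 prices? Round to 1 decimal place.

€5,373.0 billion

Real GDP in 2015 prices = Real GDP in 2005 prices × (P_2015/P_2005) = 3500.30 × 1.535 = 5372.96.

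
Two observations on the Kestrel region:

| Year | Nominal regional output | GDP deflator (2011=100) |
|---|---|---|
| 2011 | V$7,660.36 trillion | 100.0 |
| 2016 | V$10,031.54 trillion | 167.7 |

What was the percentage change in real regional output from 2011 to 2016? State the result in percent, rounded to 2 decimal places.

-21.91%

Real regional output 2011 = 7660.36 / 1.000 = 7660.36.
Real regional output 2016 = 10031.54 / 1.677 = 5981.84.
Real growth = 5981.84 / 7660.36 − 1 = -0.2191.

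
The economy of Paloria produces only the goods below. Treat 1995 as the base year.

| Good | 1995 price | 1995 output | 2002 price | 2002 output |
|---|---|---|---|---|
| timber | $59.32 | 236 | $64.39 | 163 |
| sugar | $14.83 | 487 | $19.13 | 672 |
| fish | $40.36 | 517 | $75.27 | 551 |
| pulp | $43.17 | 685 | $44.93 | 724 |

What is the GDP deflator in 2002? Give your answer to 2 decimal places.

133.13

Nominal GDP 2002 = 64.39·163 + 19.13·672 + 75.27·551 + 44.93·724 = 97354.02.
Real GDP 2002 (at 1995 prices) = 59.32·163 + 14.83·672 + 40.36·551 + 43.17·724 = 73128.36.
Deflator = Nominal/Real × 100 = 97354.02/73128.36 × 100 = 133.128.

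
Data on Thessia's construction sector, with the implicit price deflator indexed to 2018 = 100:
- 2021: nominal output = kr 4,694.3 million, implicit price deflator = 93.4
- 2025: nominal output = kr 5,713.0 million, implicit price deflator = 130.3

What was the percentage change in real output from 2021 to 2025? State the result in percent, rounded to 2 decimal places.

Real output 2021 = 4694.3 / 0.934 = 5026.02.
Real output 2025 = 5713.0 / 1.303 = 4384.50.
Real growth = 4384.50 / 5026.02 − 1 = -0.1276.

-12.76%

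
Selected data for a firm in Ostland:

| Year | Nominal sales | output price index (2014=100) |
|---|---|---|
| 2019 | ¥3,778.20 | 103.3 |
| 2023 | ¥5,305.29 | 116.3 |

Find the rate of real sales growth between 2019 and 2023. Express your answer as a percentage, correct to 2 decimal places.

Deflate each year: 2019 → 3778.20/1.033 = 3657.50; 2023 → 5305.29/1.163 = 4561.73.
So real sales changed by 4561.73/3657.50 − 1 = 0.2472, i.e. 24.72%.

24.72%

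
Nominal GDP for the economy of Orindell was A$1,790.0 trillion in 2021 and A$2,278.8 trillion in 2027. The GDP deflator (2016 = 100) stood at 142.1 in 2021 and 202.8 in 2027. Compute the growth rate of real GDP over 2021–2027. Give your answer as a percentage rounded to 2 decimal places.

Deflate each year: 2021 → 1790.0/1.421 = 1259.68; 2027 → 2278.8/2.028 = 1123.67.
So real GDP changed by 1123.67/1259.68 − 1 = -0.1080, i.e. -10.80%.

-10.80%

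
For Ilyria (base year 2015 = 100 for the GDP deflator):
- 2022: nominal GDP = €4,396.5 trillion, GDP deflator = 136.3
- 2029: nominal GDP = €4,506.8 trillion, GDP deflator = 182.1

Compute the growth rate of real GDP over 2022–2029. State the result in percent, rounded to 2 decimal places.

-23.27%

Real GDP 2022 = 4396.5 / 1.363 = 3225.61.
Real GDP 2029 = 4506.8 / 1.821 = 2474.90.
Real growth = 2474.90 / 3225.61 − 1 = -0.2327.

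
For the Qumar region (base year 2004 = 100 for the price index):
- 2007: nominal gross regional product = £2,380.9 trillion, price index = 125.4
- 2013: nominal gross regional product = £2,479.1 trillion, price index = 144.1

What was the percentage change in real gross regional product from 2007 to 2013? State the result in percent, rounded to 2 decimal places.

Real gross regional product 2007 = 2380.9 / 1.254 = 1898.64.
Real gross regional product 2013 = 2479.1 / 1.441 = 1720.40.
Real growth = 1720.40 / 1898.64 − 1 = -0.0939.

-9.39%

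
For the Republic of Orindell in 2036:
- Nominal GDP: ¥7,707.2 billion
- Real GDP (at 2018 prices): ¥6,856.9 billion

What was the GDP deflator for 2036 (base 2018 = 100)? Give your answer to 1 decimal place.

GDP deflator = (Nominal / Real) × 100 = 7707.2 / 6856.9 × 100 = 112.40.

112.4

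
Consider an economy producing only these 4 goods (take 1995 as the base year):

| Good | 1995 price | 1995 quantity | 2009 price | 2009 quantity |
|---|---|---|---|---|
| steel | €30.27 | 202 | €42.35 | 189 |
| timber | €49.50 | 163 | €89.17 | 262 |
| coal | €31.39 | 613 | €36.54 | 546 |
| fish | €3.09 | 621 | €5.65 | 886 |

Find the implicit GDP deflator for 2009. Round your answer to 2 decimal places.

146.04

Nominal GDP 2009 = 42.35·189 + 89.17·262 + 36.54·546 + 5.65·886 = 56323.43.
Real GDP 2009 (at 1995 prices) = 30.27·189 + 49.50·262 + 31.39·546 + 3.09·886 = 38566.71.
Deflator = Nominal/Real × 100 = 56323.43/38566.71 × 100 = 146.042.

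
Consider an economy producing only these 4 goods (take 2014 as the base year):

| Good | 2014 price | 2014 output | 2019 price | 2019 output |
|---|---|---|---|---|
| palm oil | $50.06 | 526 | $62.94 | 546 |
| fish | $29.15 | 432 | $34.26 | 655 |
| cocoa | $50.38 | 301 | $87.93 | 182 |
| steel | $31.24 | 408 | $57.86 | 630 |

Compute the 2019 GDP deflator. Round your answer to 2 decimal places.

145.15

Nominal GDP 2019 = 62.94·546 + 34.26·655 + 87.93·182 + 57.86·630 = 109260.60.
Real GDP 2019 (at 2014 prices) = 50.06·546 + 29.15·655 + 50.38·182 + 31.24·630 = 75276.37.
Deflator = Nominal/Real × 100 = 109260.60/75276.37 × 100 = 145.146.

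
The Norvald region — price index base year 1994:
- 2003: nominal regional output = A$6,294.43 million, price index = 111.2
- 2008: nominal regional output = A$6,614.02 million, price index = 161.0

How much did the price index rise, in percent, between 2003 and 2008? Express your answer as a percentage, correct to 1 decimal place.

Price-level change = 161.0 / 111.2 − 1 = 0.4478.

44.8%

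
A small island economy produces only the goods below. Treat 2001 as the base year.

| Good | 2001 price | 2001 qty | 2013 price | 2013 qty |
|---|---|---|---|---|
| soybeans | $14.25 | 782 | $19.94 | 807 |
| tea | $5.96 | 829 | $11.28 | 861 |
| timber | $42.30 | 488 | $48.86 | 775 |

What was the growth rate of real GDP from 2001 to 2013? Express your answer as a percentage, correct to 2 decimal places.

Real GDP 2001 = Nominal GDP 2001 = 14.25·782 + 5.96·829 + 42.30·488 = 36726.74.
Real GDP 2013 (at 2001 prices) = 14.25·807 + 5.96·861 + 42.30·775 = 49413.81.
Real growth = 49413.81/36726.74 − 1 = 0.3454.

34.54%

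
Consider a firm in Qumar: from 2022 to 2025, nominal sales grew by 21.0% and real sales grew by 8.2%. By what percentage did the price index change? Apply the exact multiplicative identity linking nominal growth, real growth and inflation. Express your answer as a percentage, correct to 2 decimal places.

11.83%

(1 + g_nom) = (1 + g_real)(1 + π), so π = 1.2100 / 1.0820 − 1 = 0.11830.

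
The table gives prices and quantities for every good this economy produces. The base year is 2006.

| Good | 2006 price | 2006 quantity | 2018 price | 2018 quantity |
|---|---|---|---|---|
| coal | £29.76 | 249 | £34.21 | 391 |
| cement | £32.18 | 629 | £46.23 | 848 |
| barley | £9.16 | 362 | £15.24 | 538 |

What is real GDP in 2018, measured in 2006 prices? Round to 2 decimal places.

Real GDP 2018 = Σ (p_2006 × q_2018) = 29.76·391 + 32.18·848 + 9.16·538 = 43852.88.

£43852.88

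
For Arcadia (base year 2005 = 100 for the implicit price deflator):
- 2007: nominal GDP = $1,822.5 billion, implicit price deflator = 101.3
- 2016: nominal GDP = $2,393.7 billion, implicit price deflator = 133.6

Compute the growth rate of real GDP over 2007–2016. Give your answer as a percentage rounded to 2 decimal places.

-0.41%

Deflate each year: 2007 → 1822.5/1.013 = 1799.11; 2016 → 2393.7/1.336 = 1791.69.
So real GDP changed by 1791.69/1799.11 − 1 = -0.0041, i.e. -0.41%.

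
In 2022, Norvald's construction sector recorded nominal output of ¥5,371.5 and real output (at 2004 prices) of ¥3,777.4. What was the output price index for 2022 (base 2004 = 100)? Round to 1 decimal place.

142.2

output price index = (Nominal / Real) × 100 = 5371.5 / 3777.4 × 100 = 142.20.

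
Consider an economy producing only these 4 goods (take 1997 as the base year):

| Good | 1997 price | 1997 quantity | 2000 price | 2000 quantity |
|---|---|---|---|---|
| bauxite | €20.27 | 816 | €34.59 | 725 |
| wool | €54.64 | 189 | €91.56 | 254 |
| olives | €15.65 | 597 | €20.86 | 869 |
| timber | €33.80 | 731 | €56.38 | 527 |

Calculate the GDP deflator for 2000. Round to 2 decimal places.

160.32

Nominal GDP 2000 = 34.59·725 + 91.56·254 + 20.86·869 + 56.38·527 = 96173.59.
Real GDP 2000 (at 1997 prices) = 20.27·725 + 54.64·254 + 15.65·869 + 33.80·527 = 59986.76.
Deflator = Nominal/Real × 100 = 96173.59/59986.76 × 100 = 160.325.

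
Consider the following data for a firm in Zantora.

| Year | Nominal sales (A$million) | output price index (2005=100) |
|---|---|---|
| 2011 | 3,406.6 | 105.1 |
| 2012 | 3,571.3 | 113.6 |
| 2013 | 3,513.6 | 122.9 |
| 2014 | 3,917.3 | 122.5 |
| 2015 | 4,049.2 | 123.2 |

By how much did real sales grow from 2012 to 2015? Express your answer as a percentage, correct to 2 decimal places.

Real sales 2012 = 3571.3/1.136 = 3143.75.
Real sales 2015 = 4049.2/1.232 = 3286.69.
Change = 3286.69/3143.75 − 1 = 0.0455.

4.55%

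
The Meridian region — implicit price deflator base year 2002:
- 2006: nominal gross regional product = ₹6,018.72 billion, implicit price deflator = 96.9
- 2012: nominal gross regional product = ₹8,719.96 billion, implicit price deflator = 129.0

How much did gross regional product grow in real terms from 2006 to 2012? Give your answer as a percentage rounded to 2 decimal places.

Real gross regional product 2006 = 6018.72 / 0.969 = 6211.27.
Real gross regional product 2012 = 8719.96 / 1.290 = 6759.66.
Real growth = 6759.66 / 6211.27 − 1 = 0.0883.

8.83%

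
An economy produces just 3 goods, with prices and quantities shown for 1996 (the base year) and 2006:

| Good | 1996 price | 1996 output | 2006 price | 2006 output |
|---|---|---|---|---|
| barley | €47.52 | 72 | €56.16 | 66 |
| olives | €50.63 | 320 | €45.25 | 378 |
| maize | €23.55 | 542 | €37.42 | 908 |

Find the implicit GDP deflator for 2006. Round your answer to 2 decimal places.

125.49

Nominal GDP 2006 = 56.16·66 + 45.25·378 + 37.42·908 = 54788.42.
Real GDP 2006 (at 1996 prices) = 47.52·66 + 50.63·378 + 23.55·908 = 43657.86.
Deflator = Nominal/Real × 100 = 54788.42/43657.86 × 100 = 125.495.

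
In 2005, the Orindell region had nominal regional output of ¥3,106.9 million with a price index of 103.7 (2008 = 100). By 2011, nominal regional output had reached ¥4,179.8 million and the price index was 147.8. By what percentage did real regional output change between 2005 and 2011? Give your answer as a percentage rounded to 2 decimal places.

Real regional output 2005 = 3106.9 / 1.037 = 2996.05.
Real regional output 2011 = 4179.8 / 1.478 = 2828.01.
Real growth = 2828.01 / 2996.05 − 1 = -0.0561.

-5.61%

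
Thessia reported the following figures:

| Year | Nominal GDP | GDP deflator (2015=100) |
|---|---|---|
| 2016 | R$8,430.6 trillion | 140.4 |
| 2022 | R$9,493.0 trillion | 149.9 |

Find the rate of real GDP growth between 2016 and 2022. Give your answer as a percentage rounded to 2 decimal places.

Deflate each year: 2016 → 8430.6/1.404 = 6004.70; 2022 → 9493.0/1.499 = 6332.89.
So real GDP changed by 6332.89/6004.70 − 1 = 0.0547, i.e. 5.47%.

5.47%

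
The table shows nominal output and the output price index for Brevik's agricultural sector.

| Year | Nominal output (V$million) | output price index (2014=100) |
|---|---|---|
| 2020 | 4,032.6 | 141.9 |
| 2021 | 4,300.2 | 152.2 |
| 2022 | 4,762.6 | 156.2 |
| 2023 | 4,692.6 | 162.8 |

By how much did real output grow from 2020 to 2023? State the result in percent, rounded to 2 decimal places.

1.43%

Real output 2020 = 4032.6/1.419 = 2841.86.
Real output 2023 = 4692.6/1.628 = 2882.43.
Change = 2882.43/2841.86 − 1 = 0.0143.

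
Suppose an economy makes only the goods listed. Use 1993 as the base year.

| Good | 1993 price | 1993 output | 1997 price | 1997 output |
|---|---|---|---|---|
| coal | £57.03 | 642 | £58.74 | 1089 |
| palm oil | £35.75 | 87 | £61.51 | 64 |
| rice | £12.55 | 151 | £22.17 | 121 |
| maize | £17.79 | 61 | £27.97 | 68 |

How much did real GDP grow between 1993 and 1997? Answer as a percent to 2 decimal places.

57.18%

Real GDP 1993 = Nominal GDP 1993 = 57.03·642 + 35.75·87 + 12.55·151 + 17.79·61 = 42703.75.
Real GDP 1997 (at 1993 prices) = 57.03·1089 + 35.75·64 + 12.55·121 + 17.79·68 = 67121.94.
Real growth = 67121.94/42703.75 − 1 = 0.5718.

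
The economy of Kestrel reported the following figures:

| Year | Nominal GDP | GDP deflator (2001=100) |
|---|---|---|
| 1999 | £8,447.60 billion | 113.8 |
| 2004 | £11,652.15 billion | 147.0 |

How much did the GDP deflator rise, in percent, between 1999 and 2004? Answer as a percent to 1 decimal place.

Price-level change = 147.0 / 113.8 − 1 = 0.2917.

29.2%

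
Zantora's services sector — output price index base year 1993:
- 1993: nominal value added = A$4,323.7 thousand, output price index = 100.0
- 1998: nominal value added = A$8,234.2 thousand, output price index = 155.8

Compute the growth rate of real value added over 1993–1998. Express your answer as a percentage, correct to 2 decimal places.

Deflate each year: 1993 → 4323.7/1.000 = 4323.70; 1998 → 8234.2/1.558 = 5285.11.
So real value added changed by 5285.11/4323.70 − 1 = 0.2224, i.e. 22.24%.

22.24%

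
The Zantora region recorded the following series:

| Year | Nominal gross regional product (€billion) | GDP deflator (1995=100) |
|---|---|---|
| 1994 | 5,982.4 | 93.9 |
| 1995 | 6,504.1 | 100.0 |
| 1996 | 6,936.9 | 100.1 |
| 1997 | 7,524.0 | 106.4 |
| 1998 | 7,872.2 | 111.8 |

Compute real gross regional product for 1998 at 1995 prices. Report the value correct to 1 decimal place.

Real gross regional product 1998 = 7872.2 / 1.118 = 7041.32.

€7,041.3 billion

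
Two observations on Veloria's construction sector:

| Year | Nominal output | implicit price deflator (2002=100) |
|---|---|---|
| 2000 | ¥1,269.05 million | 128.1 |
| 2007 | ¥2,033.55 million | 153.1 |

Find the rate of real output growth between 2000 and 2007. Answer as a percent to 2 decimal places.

34.08%

Real output 2000 = 1269.05 / 1.281 = 990.67.
Real output 2007 = 2033.55 / 1.531 = 1328.25.
Real growth = 1328.25 / 990.67 − 1 = 0.3408.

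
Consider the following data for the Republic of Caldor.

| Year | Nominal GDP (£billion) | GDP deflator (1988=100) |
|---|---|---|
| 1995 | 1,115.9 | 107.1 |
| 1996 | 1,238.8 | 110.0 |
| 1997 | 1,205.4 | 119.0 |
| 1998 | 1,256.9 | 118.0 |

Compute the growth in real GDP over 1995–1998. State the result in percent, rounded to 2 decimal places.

2.23%

Real GDP 1995 = 1115.9/1.071 = 1041.92.
Real GDP 1998 = 1256.9/1.180 = 1065.17.
Change = 1065.17/1041.92 − 1 = 0.0223.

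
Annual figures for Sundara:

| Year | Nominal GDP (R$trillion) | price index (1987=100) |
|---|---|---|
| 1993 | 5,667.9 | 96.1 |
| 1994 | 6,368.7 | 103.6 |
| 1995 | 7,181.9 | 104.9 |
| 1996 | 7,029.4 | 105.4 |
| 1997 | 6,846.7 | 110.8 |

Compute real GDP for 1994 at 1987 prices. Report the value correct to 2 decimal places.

Real GDP 1994 = 6368.7 / 1.036 = 6147.39.

R$6,147.39 trillion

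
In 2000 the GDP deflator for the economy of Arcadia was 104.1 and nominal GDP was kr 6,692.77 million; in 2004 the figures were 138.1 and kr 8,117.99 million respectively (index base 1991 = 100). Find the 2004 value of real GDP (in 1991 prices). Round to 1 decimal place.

Real GDP = Nominal / (GDP deflator/100) = 8117.99 / 1.381 = 5878.34.

kr 5,878.3 million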